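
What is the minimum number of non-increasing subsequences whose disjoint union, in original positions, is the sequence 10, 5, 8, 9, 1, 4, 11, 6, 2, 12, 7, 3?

5

Place each on the leftmost legal pile:
10 → new pile 1 (tops now [10])
5 → pile 1 (tops now [5])
8 → new pile 2 (tops now [5, 8])
9 → new pile 3 (tops now [5, 8, 9])
1 → pile 1 (tops now [1, 8, 9])
4 → pile 2 (tops now [1, 4, 9])
11 → new pile 4 (tops now [1, 4, 9, 11])
6 → pile 3 (tops now [1, 4, 6, 11])
2 → pile 2 (tops now [1, 2, 6, 11])
12 → new pile 5 (tops now [1, 2, 6, 11, 12])
7 → pile 4 (tops now [1, 2, 6, 7, 12])
3 → pile 3 (tops now [1, 2, 3, 7, 12])
Five piles.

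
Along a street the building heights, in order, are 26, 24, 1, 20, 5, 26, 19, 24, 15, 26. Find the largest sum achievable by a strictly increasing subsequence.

Let S[i] be the best sum of a strictly increasing subsequence ending at i:
i:      1  2  3  4  5  6  7  8  9 10
a[i]:  26 24  1 20  5 26 19 24 15 26
S:     26 24  1 21  6 50 25 49 21 75
Maximum is 75 (e.g. 1 + 5 + 19 + 24 + 26).

75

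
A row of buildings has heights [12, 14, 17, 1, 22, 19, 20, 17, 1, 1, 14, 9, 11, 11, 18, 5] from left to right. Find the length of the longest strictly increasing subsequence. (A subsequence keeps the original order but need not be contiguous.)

Let dp[i] be the length of the longest such subsequence ending at index i:
i:      1  2  3  4  5  6  7  8  9 10 11 12 13 14 15 16
a[i]:  12 14 17  1 22 19 20 17  1  1 14  9 11 11 18  5
dp:     1  2  3  1  4  4  5  3  1  1  2  2  3  3  4  2
Maximum dp value is 5.

5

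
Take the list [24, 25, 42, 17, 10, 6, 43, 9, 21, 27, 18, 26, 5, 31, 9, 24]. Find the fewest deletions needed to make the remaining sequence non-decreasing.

Fewest deletions = n − (longest non-decreasing subsequence).
i:      1  2  3  4  5  6  7  8  9 10 11 12 13 14 15 16
a[i]:  24 25 42 17 10  6 43  9 21 27 18 26  5 31  9 24
dp:     1  2  3  1  1  1  4  2  3  4  3  4  1  5  3  4
max dp = 5, so deletions = 16 − 5 = 11.

11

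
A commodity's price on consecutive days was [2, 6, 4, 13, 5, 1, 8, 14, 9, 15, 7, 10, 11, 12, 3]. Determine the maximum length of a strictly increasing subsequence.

8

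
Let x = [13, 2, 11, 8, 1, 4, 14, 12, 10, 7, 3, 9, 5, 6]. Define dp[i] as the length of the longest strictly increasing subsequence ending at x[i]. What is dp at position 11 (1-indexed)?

dp[i] = 1 + max{dp[j] : j<i, x[j]<x[i]} (or 1 if no such j):
i:      1  2  3  4  5  6  7  8  9 10 11 12 13 14
x[i]:  13  2 11  8  1  4 14 12 10  7  3  9  5  6
dp:     1  1  2  2  1  2  3  3  3  3  2  4  3  4
At index 11 the value is 2.

2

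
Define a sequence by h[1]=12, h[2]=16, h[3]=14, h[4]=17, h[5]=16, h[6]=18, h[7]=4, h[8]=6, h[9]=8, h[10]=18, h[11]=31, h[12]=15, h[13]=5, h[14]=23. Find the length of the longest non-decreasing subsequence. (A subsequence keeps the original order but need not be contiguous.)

Track the smallest tail for each achievable length (allowing ties):
12 → extends → [12]
16 → extends → [12, 16]
14 → replaces 16 → [12, 14]
17 → extends → [12, 14, 17]
16 → replaces 17 → [12, 14, 16]
18 → extends → [12, 14, 16, 18]
4 → replaces 12 → [4, 14, 16, 18]
6 → replaces 14 → [4, 6, 16, 18]
8 → replaces 16 → [4, 6, 8, 18]
18 → extends → [4, 6, 8, 18, 18]
31 → extends → [4, 6, 8, 18, 18, 31]
15 → replaces 18 → [4, 6, 8, 15, 18, 31]
5 → replaces 6 → [4, 5, 8, 15, 18, 31]
23 → replaces 31 → [4, 5, 8, 15, 18, 23]
Six tails, so the longest non-decreasing subsequence has length 6 (e.g. 12, 16, 17, 18, 18, 31).

6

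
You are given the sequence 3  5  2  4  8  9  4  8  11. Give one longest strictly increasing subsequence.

Patience tails give the LIS length; then backtrack through the dp parents:
3 → extends → [3]
5 → extends → [3, 5]
2 → replaces 3 → [2, 5]
4 → replaces 5 → [2, 4]
8 → extends → [2, 4, 8]
9 → extends → [2, 4, 8, 9]
4 → already a tail → [2, 4, 8, 9]
8 → already a tail → [2, 4, 8, 9]
11 → extends → [2, 4, 8, 9, 11]
Length 5; one witness is 3, 5, 8, 9, 11.

3, 5, 8, 9, 11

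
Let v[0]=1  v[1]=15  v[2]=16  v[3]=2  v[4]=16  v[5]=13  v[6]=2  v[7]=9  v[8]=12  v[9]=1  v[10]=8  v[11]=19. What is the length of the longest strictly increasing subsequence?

5

Let dp[i] be the length of the longest such subsequence ending at index i:
i:      0  1  2  3  4  5  6  7  8  9 10 11
v[i]:   1 15 16  2 16 13  2  9 12  1  8 19
dp:     1  2  3  2  3  3  2  3  4  1  3  5
Maximum dp value is 5.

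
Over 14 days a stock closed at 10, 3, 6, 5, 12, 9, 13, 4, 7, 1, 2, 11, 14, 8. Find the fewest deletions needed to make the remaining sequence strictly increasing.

9

Fewest deletions = n − (longest strictly increasing subsequence).
Patience tails:
10 → extends → [10]
3 → replaces 10 → [3]
6 → extends → [3, 6]
5 → replaces 6 → [3, 5]
12 → extends → [3, 5, 12]
9 → replaces 12 → [3, 5, 9]
13 → extends → [3, 5, 9, 13]
4 → replaces 5 → [3, 4, 9, 13]
7 → replaces 9 → [3, 4, 7, 13]
1 → replaces 3 → [1, 4, 7, 13]
2 → replaces 4 → [1, 2, 7, 13]
11 → replaces 13 → [1, 2, 7, 11]
14 → extends → [1, 2, 7, 11, 14]
8 → replaces 11 → [1, 2, 7, 8, 14]
Longest strictly increasing subsequence has length 5, so deletions = 14 − 5 = 9.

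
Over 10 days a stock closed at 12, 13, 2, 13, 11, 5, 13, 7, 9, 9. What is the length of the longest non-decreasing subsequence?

5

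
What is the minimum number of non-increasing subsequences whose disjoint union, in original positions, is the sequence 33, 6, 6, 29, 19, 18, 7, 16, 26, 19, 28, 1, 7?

Place each on the leftmost legal pile:
33 → new pile 1 (tops now [33])
6 → pile 1 (tops now [6])
6 → pile 1 (tops now [6])
29 → new pile 2 (tops now [6, 29])
19 → pile 2 (tops now [6, 19])
18 → pile 2 (tops now [6, 18])
7 → pile 2 (tops now [6, 7])
16 → new pile 3 (tops now [6, 7, 16])
26 → new pile 4 (tops now [6, 7, 16, 26])
19 → pile 4 (tops now [6, 7, 16, 19])
28 → new pile 5 (tops now [6, 7, 16, 19, 28])
1 → pile 1 (tops now [1, 7, 16, 19, 28])
7 → pile 2 (tops now [1, 7, 16, 19, 28])
Five piles.

5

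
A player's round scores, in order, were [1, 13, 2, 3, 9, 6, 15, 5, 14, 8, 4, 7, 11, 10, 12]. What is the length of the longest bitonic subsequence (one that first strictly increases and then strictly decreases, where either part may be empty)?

8

inc[i] = longest strictly increasing subsequence ending at i; dec[i] = longest strictly decreasing subsequence starting at i:
i:      1  2  3  4  5  6  7  8  9 10 11 12 13 14 15
a[i]:   1 13  2  3  9  6 15  5 14  8  4  7 11 10 12
inc:    1  2  2  3  4  4  5  4  5  5  4  5  6  6  7
dec:    1  5  1  1  4  3  4  2  3  2  1  1  2  1  1
Best peak at i=7 (value 15): inc=5, dec=4, length 5+4−1 = 8.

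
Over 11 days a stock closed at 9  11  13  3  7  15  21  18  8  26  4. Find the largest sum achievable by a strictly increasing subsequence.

Let S[i] be the best sum of a strictly increasing subsequence ending at i:
i:      1  2  3  4  5  6  7  8  9 10 11
a[i]:   9 11 13  3  7 15 21 18  8 26  4
S:      9 20 33  3 10 48 69 66 18 95  7
Maximum is 95 (e.g. 9 + 11 + 13 + 15 + 21 + 26).

95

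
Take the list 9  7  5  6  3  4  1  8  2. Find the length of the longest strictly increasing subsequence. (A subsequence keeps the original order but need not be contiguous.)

Let dp[i] be the length of the longest such subsequence ending at index i:
i:     1 2 3 4 5 6 7 8 9
a[i]:  9 7 5 6 3 4 1 8 2
dp:    1 1 1 2 1 2 1 3 2
Maximum dp value is 3.

3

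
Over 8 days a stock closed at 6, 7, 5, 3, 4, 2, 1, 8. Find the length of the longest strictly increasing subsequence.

3

Track the smallest tail for each achievable length (strict):
6 → extends → [6]
7 → extends → [6, 7]
5 → replaces 6 → [5, 7]
3 → replaces 5 → [3, 7]
4 → replaces 7 → [3, 4]
2 → replaces 3 → [2, 4]
1 → replaces 2 → [1, 4]
8 → extends → [1, 4, 8]
Three tails, so the longest strictly increasing subsequence has length 3 (e.g. 6, 7, 8).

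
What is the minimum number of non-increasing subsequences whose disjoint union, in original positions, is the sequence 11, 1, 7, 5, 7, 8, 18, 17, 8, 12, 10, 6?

5

Place each on the leftmost legal pile:
11 → new pile 1 (tops now [11])
1 → pile 1 (tops now [1])
7 → new pile 2 (tops now [1, 7])
5 → pile 2 (tops now [1, 5])
7 → new pile 3 (tops now [1, 5, 7])
8 → new pile 4 (tops now [1, 5, 7, 8])
18 → new pile 5 (tops now [1, 5, 7, 8, 18])
17 → pile 5 (tops now [1, 5, 7, 8, 17])
8 → pile 4 (tops now [1, 5, 7, 8, 17])
12 → pile 5 (tops now [1, 5, 7, 8, 12])
10 → pile 5 (tops now [1, 5, 7, 8, 10])
6 → pile 3 (tops now [1, 5, 6, 8, 10])
Five piles.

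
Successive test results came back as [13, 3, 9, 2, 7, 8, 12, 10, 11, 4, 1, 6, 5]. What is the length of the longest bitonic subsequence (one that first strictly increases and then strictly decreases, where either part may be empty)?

7

inc[i] = longest strictly increasing subsequence ending at i; dec[i] = longest strictly decreasing subsequence starting at i:
i:      1  2  3  4  5  6  7  8  9 10 11 12 13
a[i]:  13  3  9  2  7  8 12 10 11  4  1  6  5
inc:    1  1  2  1  2  3  4  4  5  2  1  3  3
dec:    5  3  4  2  3  3  4  3  3  2  1  2  1
Best peak at i=7 (value 12): inc=4, dec=4, length 4+4−1 = 7.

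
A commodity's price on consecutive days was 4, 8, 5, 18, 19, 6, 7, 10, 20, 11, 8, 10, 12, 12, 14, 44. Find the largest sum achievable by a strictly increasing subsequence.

Let S[i] be the best sum of a strictly increasing subsequence ending at i:
i:       1   2   3   4   5   6   7   8   9  10  11  12  13  14  15  16
a[i]:    4   8   5  18  19   6   7  10  20  11   8  10  12  12  14  44
S:       4  12   9  30  49  15  22  32  69  43  30  40  55  55  69 113
Maximum is 113 (e.g. 4 + 5 + 6 + 7 + 10 + 11 + 12 + 14 + 44).

113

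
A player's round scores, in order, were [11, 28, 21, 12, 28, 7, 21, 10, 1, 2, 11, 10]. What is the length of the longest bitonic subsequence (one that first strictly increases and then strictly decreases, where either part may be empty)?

inc[i] = longest strictly increasing subsequence ending at i; dec[i] = longest strictly decreasing subsequence starting at i:
i:      1  2  3  4  5  6  7  8  9 10 11 12
a[i]:  11 28 21 12 28  7 21 10  1  2 11 10
inc:    1  2  2  2  3  1  3  2  1  2  3  3
dec:    3  5  4  3  4  2  3  2  1  1  2  1
Best peak at i=2 (value 28): inc=2, dec=5, length 2+5−1 = 6.

6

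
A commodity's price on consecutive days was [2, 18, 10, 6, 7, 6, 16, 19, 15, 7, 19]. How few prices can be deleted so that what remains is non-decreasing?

5

Fewest deletions = n − (longest non-decreasing subsequence).
i:      1  2  3  4  5  6  7  8  9 10 11
a[i]:   2 18 10  6  7  6 16 19 15  7 19
dp:     1  2  2  2  3  3  4  5  4  4  6
max dp = 6, so deletions = 11 − 6 = 5.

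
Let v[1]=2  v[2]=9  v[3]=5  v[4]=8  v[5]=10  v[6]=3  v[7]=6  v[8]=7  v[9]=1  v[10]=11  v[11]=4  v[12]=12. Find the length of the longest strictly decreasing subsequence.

4

Negate each value so 'decreasing' becomes 'increasing', then run patience tails on the negated sequence:
-2 → extends → [-2]
-9 → replaces -2 → [-9]
-5 → extends → [-9, -5]
-8 → replaces -5 → [-9, -8]
-10 → replaces -9 → [-10, -8]
-3 → extends → [-10, -8, -3]
-6 → replaces -3 → [-10, -8, -6]
-7 → replaces -6 → [-10, -8, -7]
-1 → extends → [-10, -8, -7, -1]
-11 → replaces -10 → [-11, -8, -7, -1]
-4 → replaces -1 → [-11, -8, -7, -4]
-12 → replaces -11 → [-12, -8, -7, -4]
Four tails, so the longest strictly decreasing subsequence of the original has length 4.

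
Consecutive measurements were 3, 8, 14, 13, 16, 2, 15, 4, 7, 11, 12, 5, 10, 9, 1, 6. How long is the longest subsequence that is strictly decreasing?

Negate each value so 'decreasing' becomes 'increasing', then run patience tails on the negated sequence:
-3 → extends → [-3]
-8 → replaces -3 → [-8]
-14 → replaces -8 → [-14]
-13 → extends → [-14, -13]
-16 → replaces -14 → [-16, -13]
-2 → extends → [-16, -13, -2]
-15 → replaces -13 → [-16, -15, -2]
-4 → replaces -2 → [-16, -15, -4]
-7 → replaces -4 → [-16, -15, -7]
-11 → replaces -7 → [-16, -15, -11]
-12 → replaces -11 → [-16, -15, -12]
-5 → extends → [-16, -15, -12, -5]
-10 → replaces -5 → [-16, -15, -12, -10]
-9 → extends → [-16, -15, -12, -10, -9]
-1 → extends → [-16, -15, -12, -10, -9, -1]
-6 → replaces -1 → [-16, -15, -12, -10, -9, -6]
Six tails, so the longest strictly decreasing subsequence of the original has length 6.

6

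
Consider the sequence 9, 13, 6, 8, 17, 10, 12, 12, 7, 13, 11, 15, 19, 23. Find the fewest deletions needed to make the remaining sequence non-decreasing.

Fewest deletions = n − (longest non-decreasing subsequence).
Patience tails:
9 → extends → [9]
13 → extends → [9, 13]
6 → replaces 9 → [6, 13]
8 → replaces 13 → [6, 8]
17 → extends → [6, 8, 17]
10 → replaces 17 → [6, 8, 10]
12 → extends → [6, 8, 10, 12]
12 → extends → [6, 8, 10, 12, 12]
7 → replaces 8 → [6, 7, 10, 12, 12]
13 → extends → [6, 7, 10, 12, 12, 13]
11 → replaces 12 → [6, 7, 10, 11, 12, 13]
15 → extends → [6, 7, 10, 11, 12, 13, 15]
19 → extends → [6, 7, 10, 11, 12, 13, 15, 19]
23 → extends → [6, 7, 10, 11, 12, 13, 15, 19, 23]
Longest non-decreasing subsequence has length 9, so deletions = 14 − 9 = 5.

5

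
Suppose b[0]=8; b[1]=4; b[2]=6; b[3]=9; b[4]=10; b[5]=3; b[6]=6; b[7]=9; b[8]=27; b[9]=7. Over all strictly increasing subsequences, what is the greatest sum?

56

Let S[i] be the best sum of a strictly increasing subsequence ending at i:
i:      0  1  2  3  4  5  6  7  8  9
b[i]:   8  4  6  9 10  3  6  9 27  7
S:      8  4 10 19 29  3 10 19 56 17
Maximum is 56 (e.g. 4 + 6 + 9 + 10 + 27).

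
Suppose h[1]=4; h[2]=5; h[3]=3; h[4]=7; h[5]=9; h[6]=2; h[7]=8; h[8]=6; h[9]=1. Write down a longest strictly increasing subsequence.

4, 5, 7, 9

Patience tails give the LIS length; then backtrack through the dp parents:
4 → extends → [4]
5 → extends → [4, 5]
3 → replaces 4 → [3, 5]
7 → extends → [3, 5, 7]
9 → extends → [3, 5, 7, 9]
2 → replaces 3 → [2, 5, 7, 9]
8 → replaces 9 → [2, 5, 7, 8]
6 → replaces 7 → [2, 5, 6, 8]
1 → replaces 2 → [1, 5, 6, 8]
Length 4; one witness is 4, 5, 7, 9.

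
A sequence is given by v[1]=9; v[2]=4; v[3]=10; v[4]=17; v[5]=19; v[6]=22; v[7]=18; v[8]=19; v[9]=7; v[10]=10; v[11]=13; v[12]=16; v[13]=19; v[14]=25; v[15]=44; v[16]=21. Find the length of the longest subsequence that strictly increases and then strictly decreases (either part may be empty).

9

inc[i] = longest strictly increasing subsequence ending at i; dec[i] = longest strictly decreasing subsequence starting at i:
i:      1  2  3  4  5  6  7  8  9 10 11 12 13 14 15 16
v[i]:   9  4 10 17 19 22 18 19  7 10 13 16 19 25 44 21
inc:    1  1  2  3  4  5  4  5  2  3  4  5  6  7  8  7
dec:    2  1  2  2  3  3  2  2  1  1  1  1  1  2  2  1
Best peak at i=15 (value 44): inc=8, dec=2, length 8+2−1 = 9.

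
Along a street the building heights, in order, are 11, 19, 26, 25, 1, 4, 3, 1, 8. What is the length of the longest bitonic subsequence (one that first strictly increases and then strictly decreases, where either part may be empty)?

7

inc[i] = longest strictly increasing subsequence ending at i; dec[i] = longest strictly decreasing subsequence starting at i:
i:      1  2  3  4  5  6  7  8  9
a[i]:  11 19 26 25  1  4  3  1  8
inc:    1  2  3  3  1  2  2  1  3
dec:    4  4  5  4  1  3  2  1  1
Best peak at i=3 (value 26): inc=3, dec=5, length 3+5−1 = 7.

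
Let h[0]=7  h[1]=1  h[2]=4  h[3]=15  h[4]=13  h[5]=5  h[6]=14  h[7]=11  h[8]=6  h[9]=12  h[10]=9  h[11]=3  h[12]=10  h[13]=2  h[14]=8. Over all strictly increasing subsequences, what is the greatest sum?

35

Let S[i] be the best sum of a strictly increasing subsequence ending at i:
i:      0  1  2  3  4  5  6  7  8  9 10 11 12 13 14
h[i]:   7  1  4 15 13  5 14 11  6 12  9  3 10  2  8
S:      7  1  5 22 20 10 34 21 16 33 25  4 35  3 24
Maximum is 35 (e.g. 1 + 4 + 5 + 6 + 9 + 10).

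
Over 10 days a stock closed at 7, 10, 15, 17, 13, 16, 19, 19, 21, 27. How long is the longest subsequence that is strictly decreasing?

2

Negate each value so 'decreasing' becomes 'increasing', then run patience tails on the negated sequence:
-7 → extends → [-7]
-10 → replaces -7 → [-10]
-15 → replaces -10 → [-15]
-17 → replaces -15 → [-17]
-13 → extends → [-17, -13]
-16 → replaces -13 → [-17, -16]
-19 → replaces -17 → [-19, -16]
-19 → already a tail → [-19, -16]
-21 → replaces -19 → [-21, -16]
-27 → replaces -21 → [-27, -16]
Two tails, so the longest strictly decreasing subsequence of the original has length 2.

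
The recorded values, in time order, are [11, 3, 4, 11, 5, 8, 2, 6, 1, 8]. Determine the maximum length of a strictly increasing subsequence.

5

Let dp[i] be the length of the longest such subsequence ending at index i:
i:      1  2  3  4  5  6  7  8  9 10
a[i]:  11  3  4 11  5  8  2  6  1  8
dp:     1  1  2  3  3  4  1  4  1  5
Maximum dp value is 5.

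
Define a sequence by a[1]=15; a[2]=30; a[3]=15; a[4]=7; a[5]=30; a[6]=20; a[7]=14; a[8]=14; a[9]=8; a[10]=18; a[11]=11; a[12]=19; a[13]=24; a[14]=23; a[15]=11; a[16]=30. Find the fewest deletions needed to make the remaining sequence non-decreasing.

9

Fewest deletions = n − (longest non-decreasing subsequence).
Patience tails:
15 → extends → [15]
30 → extends → [15, 30]
15 → replaces 30 → [15, 15]
7 → replaces 15 → [7, 15]
30 → extends → [7, 15, 30]
20 → replaces 30 → [7, 15, 20]
14 → replaces 15 → [7, 14, 20]
14 → replaces 20 → [7, 14, 14]
8 → replaces 14 → [7, 8, 14]
18 → extends → [7, 8, 14, 18]
11 → replaces 14 → [7, 8, 11, 18]
19 → extends → [7, 8, 11, 18, 19]
24 → extends → [7, 8, 11, 18, 19, 24]
23 → replaces 24 → [7, 8, 11, 18, 19, 23]
11 → replaces 18 → [7, 8, 11, 11, 19, 23]
30 → extends → [7, 8, 11, 11, 19, 23, 30]
Longest non-decreasing subsequence has length 7, so deletions = 16 − 7 = 9.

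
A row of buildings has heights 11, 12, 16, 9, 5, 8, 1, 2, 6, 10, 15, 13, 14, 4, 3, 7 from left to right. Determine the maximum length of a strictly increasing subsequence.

Let dp[i] be the length of the longest such subsequence ending at index i:
i:      1  2  3  4  5  6  7  8  9 10 11 12 13 14 15 16
a[i]:  11 12 16  9  5  8  1  2  6 10 15 13 14  4  3  7
dp:     1  2  3  1  1  2  1  2  3  4  5  5  6  3  3  4
Maximum dp value is 6.

6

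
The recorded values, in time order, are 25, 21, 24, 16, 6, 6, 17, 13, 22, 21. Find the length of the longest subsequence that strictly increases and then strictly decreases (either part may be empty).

4

inc[i] = longest strictly increasing subsequence ending at i; dec[i] = longest strictly decreasing subsequence starting at i:
i:      1  2  3  4  5  6  7  8  9 10
a[i]:  25 21 24 16  6  6 17 13 22 21
inc:    1  1  2  1  1  1  2  2  3  3
dec:    4  3  3  2  1  1  2  1  2  1
Best peak at i=1 (value 25): inc=1, dec=4, length 1+4−1 = 4.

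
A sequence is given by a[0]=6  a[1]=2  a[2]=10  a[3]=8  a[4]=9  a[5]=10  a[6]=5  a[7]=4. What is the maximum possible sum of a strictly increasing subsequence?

33

Let S[i] be the best sum of a strictly increasing subsequence ending at i:
i:      0  1  2  3  4  5  6  7
a[i]:   6  2 10  8  9 10  5  4
S:      6  2 16 14 23 33  7  6
Maximum is 33 (e.g. 6 + 8 + 9 + 10).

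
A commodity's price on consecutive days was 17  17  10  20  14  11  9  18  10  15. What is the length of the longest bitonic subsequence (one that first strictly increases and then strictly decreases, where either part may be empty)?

5

inc[i] = longest strictly increasing subsequence ending at i; dec[i] = longest strictly decreasing subsequence starting at i:
i:      1  2  3  4  5  6  7  8  9 10
a[i]:  17 17 10 20 14 11  9 18 10 15
inc:    1  1  1  2  2  2  1  3  2  3
dec:    4  4  2  4  3  2  1  2  1  1
Best peak at i=4 (value 20): inc=2, dec=4, length 2+4−1 = 5.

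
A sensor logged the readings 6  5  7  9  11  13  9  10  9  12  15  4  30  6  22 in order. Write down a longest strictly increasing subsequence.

6, 7, 9, 11, 13, 15, 30

Patience tails give the LIS length; then backtrack through the dp parents:
6 → extends → [6]
5 → replaces 6 → [5]
7 → extends → [5, 7]
9 → extends → [5, 7, 9]
11 → extends → [5, 7, 9, 11]
13 → extends → [5, 7, 9, 11, 13]
9 → already a tail → [5, 7, 9, 11, 13]
10 → replaces 11 → [5, 7, 9, 10, 13]
9 → already a tail → [5, 7, 9, 10, 13]
12 → replaces 13 → [5, 7, 9, 10, 12]
15 → extends → [5, 7, 9, 10, 12, 15]
4 → replaces 5 → [4, 7, 9, 10, 12, 15]
30 → extends → [4, 7, 9, 10, 12, 15, 30]
6 → replaces 7 → [4, 6, 9, 10, 12, 15, 30]
22 → replaces 30 → [4, 6, 9, 10, 12, 15, 22]
Length 7; one witness is 6, 7, 9, 11, 13, 15, 30.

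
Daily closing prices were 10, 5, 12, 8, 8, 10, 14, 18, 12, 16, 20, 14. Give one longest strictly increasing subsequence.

5, 8, 10, 14, 18, 20

Patience tails give the LIS length; then backtrack through the dp parents:
10 → extends → [10]
5 → replaces 10 → [5]
12 → extends → [5, 12]
8 → replaces 12 → [5, 8]
8 → already a tail → [5, 8]
10 → extends → [5, 8, 10]
14 → extends → [5, 8, 10, 14]
18 → extends → [5, 8, 10, 14, 18]
12 → replaces 14 → [5, 8, 10, 12, 18]
16 → replaces 18 → [5, 8, 10, 12, 16]
20 → extends → [5, 8, 10, 12, 16, 20]
14 → replaces 16 → [5, 8, 10, 12, 14, 20]
Length 6; one witness is 5, 8, 10, 14, 18, 20.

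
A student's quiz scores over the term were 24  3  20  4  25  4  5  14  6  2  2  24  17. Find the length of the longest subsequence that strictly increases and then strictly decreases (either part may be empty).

6

inc[i] = longest strictly increasing subsequence ending at i; dec[i] = longest strictly decreasing subsequence starting at i:
i:      1  2  3  4  5  6  7  8  9 10 11 12 13
a[i]:  24  3 20  4 25  4  5 14  6  2  2 24 17
inc:    1  1  2  2  3  2  3  4  4  1  1  5  5
dec:    5  2  4  2  4  2  2  3  2  1  1  2  1
Best peak at i=5 (value 25): inc=3, dec=4, length 3+4−1 = 6.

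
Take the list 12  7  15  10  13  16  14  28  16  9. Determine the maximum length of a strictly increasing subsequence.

5

Track the smallest tail for each achievable length (strict):
12 → extends → [12]
7 → replaces 12 → [7]
15 → extends → [7, 15]
10 → replaces 15 → [7, 10]
13 → extends → [7, 10, 13]
16 → extends → [7, 10, 13, 16]
14 → replaces 16 → [7, 10, 13, 14]
28 → extends → [7, 10, 13, 14, 28]
16 → replaces 28 → [7, 10, 13, 14, 16]
9 → replaces 10 → [7, 9, 13, 14, 16]
Five tails, so the longest strictly increasing subsequence has length 5 (e.g. 7, 10, 13, 16, 28).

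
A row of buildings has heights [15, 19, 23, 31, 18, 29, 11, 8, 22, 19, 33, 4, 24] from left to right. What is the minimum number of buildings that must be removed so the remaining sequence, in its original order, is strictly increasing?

Fewest deletions = n − (longest strictly increasing subsequence).
i:      1  2  3  4  5  6  7  8  9 10 11 12 13
a[i]:  15 19 23 31 18 29 11  8 22 19 33  4 24
dp:     1  2  3  4  2  4  1  1  3  3  5  1  4
max dp = 5, so deletions = 13 − 5 = 8.

8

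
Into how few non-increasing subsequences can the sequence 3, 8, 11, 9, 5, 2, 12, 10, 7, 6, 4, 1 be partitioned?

The minimum number of non-increasing subsequences covering a sequence equals the length of its longest strictly increasing subsequence.
LIS length is 4 (e.g. 3, 8, 11, 12), so 4 piles are needed.

4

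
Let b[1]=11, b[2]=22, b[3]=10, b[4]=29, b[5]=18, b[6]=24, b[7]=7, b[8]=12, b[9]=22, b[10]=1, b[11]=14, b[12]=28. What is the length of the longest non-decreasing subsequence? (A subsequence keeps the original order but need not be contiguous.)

4

Let dp[i] be the length of the longest such subsequence ending at index i:
i:      1  2  3  4  5  6  7  8  9 10 11 12
b[i]:  11 22 10 29 18 24  7 12 22  1 14 28
dp:     1  2  1  3  2  3  1  2  3  1  3  4
Maximum dp value is 4.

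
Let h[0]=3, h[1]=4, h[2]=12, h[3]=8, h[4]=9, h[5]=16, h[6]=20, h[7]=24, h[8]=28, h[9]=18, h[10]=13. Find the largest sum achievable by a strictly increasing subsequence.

112

Let S[i] be the best sum of a strictly increasing subsequence ending at i:
i:       0   1   2   3   4   5   6   7   8   9  10
h[i]:    3   4  12   8   9  16  20  24  28  18  13
S:       3   7  19  15  24  40  60  84 112  58  37
Maximum is 112 (e.g. 3 + 4 + 8 + 9 + 16 + 20 + 24 + 28).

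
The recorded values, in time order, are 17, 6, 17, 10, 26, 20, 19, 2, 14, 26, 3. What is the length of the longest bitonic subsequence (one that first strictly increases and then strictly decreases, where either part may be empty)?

7

inc[i] = longest strictly increasing subsequence ending at i; dec[i] = longest strictly decreasing subsequence starting at i:
i:      1  2  3  4  5  6  7  8  9 10 11
a[i]:  17  6 17 10 26 20 19  2 14 26  3
inc:    1  1  2  2  3  3  3  1  3  4  2
dec:    3  2  3  2  5  4  3  1  2  2  1
Best peak at i=5 (value 26): inc=3, dec=5, length 3+5−1 = 7.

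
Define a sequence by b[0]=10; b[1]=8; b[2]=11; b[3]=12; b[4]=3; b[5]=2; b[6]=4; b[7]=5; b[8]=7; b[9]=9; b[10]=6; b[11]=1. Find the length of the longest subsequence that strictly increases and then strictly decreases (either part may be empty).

7

inc[i] = longest strictly increasing subsequence ending at i; dec[i] = longest strictly decreasing subsequence starting at i:
i:      0  1  2  3  4  5  6  7  8  9 10 11
b[i]:  10  8 11 12  3  2  4  5  7  9  6  1
inc:    1  1  2  3  1  1  2  3  4  5  4  1
dec:    5  4  4  4  3  2  2  2  3  3  2  1
Best peak at i=9 (value 9): inc=5, dec=3, length 5+3−1 = 7.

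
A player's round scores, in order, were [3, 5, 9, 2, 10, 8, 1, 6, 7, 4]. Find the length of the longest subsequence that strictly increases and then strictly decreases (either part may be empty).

7

inc[i] = longest strictly increasing subsequence ending at i; dec[i] = longest strictly decreasing subsequence starting at i:
i:      1  2  3  4  5  6  7  8  9 10
a[i]:   3  5  9  2 10  8  1  6  7  4
inc:    1  2  3  1  4  3  1  3  4  2
dec:    3  3  4  2  4  3  1  2  2  1
Best peak at i=5 (value 10): inc=4, dec=4, length 4+4−1 = 7.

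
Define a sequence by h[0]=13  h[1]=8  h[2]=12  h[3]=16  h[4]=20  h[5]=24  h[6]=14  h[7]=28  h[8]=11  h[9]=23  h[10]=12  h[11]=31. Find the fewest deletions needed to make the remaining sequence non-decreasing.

Fewest deletions = n − (longest non-decreasing subsequence).
Patience tails:
13 → extends → [13]
8 → replaces 13 → [8]
12 → extends → [8, 12]
16 → extends → [8, 12, 16]
20 → extends → [8, 12, 16, 20]
24 → extends → [8, 12, 16, 20, 24]
14 → replaces 16 → [8, 12, 14, 20, 24]
28 → extends → [8, 12, 14, 20, 24, 28]
11 → replaces 12 → [8, 11, 14, 20, 24, 28]
23 → replaces 24 → [8, 11, 14, 20, 23, 28]
12 → replaces 14 → [8, 11, 12, 20, 23, 28]
31 → extends → [8, 11, 12, 20, 23, 28, 31]
Longest non-decreasing subsequence has length 7, so deletions = 12 − 7 = 5.

5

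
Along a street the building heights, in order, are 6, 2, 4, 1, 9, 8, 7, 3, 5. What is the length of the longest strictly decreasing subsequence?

4

Negate each value so 'decreasing' becomes 'increasing', then run patience tails on the negated sequence:
-6 → extends → [-6]
-2 → extends → [-6, -2]
-4 → replaces -2 → [-6, -4]
-1 → extends → [-6, -4, -1]
-9 → replaces -6 → [-9, -4, -1]
-8 → replaces -4 → [-9, -8, -1]
-7 → replaces -1 → [-9, -8, -7]
-3 → extends → [-9, -8, -7, -3]
-5 → replaces -3 → [-9, -8, -7, -5]
Four tails, so the longest strictly decreasing subsequence of the original has length 4.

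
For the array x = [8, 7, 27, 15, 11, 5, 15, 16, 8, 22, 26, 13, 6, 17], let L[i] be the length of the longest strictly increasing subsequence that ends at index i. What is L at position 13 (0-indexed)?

5

dp[i] = 1 + max{dp[j] : j<i, x[j]<x[i]} (or 1 if no such j):
i:      0  1  2  3  4  5  6  7  8  9 10 11 12 13
x[i]:   8  7 27 15 11  5 15 16  8 22 26 13  6 17
dp:     1  1  2  2  2  1  3  4  2  5  6  3  2  5
At index 13 the value is 5.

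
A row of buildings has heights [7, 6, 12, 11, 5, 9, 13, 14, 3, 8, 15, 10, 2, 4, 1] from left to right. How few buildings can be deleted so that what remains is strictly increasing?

10

Fewest deletions = n − (longest strictly increasing subsequence).
Patience tails:
7 → extends → [7]
6 → replaces 7 → [6]
12 → extends → [6, 12]
11 → replaces 12 → [6, 11]
5 → replaces 6 → [5, 11]
9 → replaces 11 → [5, 9]
13 → extends → [5, 9, 13]
14 → extends → [5, 9, 13, 14]
3 → replaces 5 → [3, 9, 13, 14]
8 → replaces 9 → [3, 8, 13, 14]
15 → extends → [3, 8, 13, 14, 15]
10 → replaces 13 → [3, 8, 10, 14, 15]
2 → replaces 3 → [2, 8, 10, 14, 15]
4 → replaces 8 → [2, 4, 10, 14, 15]
1 → replaces 2 → [1, 4, 10, 14, 15]
Longest strictly increasing subsequence has length 5, so deletions = 15 − 5 = 10.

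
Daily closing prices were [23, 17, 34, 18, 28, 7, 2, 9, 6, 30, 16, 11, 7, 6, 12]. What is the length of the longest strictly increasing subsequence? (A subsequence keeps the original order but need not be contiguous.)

4

Let dp[i] be the length of the longest such subsequence ending at index i:
i:      1  2  3  4  5  6  7  8  9 10 11 12 13 14 15
a[i]:  23 17 34 18 28  7  2  9  6 30 16 11  7  6 12
dp:     1  1  2  2  3  1  1  2  2  4  3  3  3  2  4
Maximum dp value is 4.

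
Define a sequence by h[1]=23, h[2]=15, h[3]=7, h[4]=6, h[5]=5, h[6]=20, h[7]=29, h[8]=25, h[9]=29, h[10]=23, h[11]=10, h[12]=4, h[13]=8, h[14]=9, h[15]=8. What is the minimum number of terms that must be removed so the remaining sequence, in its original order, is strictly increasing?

Fewest deletions = n − (longest strictly increasing subsequence).
Patience tails:
23 → extends → [23]
15 → replaces 23 → [15]
7 → replaces 15 → [7]
6 → replaces 7 → [6]
5 → replaces 6 → [5]
20 → extends → [5, 20]
29 → extends → [5, 20, 29]
25 → replaces 29 → [5, 20, 25]
29 → extends → [5, 20, 25, 29]
23 → replaces 25 → [5, 20, 23, 29]
10 → replaces 20 → [5, 10, 23, 29]
4 → replaces 5 → [4, 10, 23, 29]
8 → replaces 10 → [4, 8, 23, 29]
9 → replaces 23 → [4, 8, 9, 29]
8 → already a tail → [4, 8, 9, 29]
Longest strictly increasing subsequence has length 4, so deletions = 15 − 4 = 11.

11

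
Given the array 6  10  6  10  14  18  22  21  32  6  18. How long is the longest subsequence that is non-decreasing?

Let dp[i] be the length of the longest such subsequence ending at index i:
i:      1  2  3  4  5  6  7  8  9 10 11
a[i]:   6 10  6 10 14 18 22 21 32  6 18
dp:     1  2  2  3  4  5  6  6  7  3  6
Maximum dp value is 7.

7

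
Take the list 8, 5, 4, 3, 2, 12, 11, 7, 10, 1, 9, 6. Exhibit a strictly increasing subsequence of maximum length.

5, 7, 10

Patience tails give the LIS length; then backtrack through the dp parents:
8 → extends → [8]
5 → replaces 8 → [5]
4 → replaces 5 → [4]
3 → replaces 4 → [3]
2 → replaces 3 → [2]
12 → extends → [2, 12]
11 → replaces 12 → [2, 11]
7 → replaces 11 → [2, 7]
10 → extends → [2, 7, 10]
1 → replaces 2 → [1, 7, 10]
9 → replaces 10 → [1, 7, 9]
6 → replaces 7 → [1, 6, 9]
Length 3; one witness is 5, 7, 10.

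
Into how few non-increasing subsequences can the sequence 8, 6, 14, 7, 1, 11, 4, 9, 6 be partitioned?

Place each on the leftmost legal pile:
8 → new pile 1 (tops now [8])
6 → pile 1 (tops now [6])
14 → new pile 2 (tops now [6, 14])
7 → pile 2 (tops now [6, 7])
1 → pile 1 (tops now [1, 7])
11 → new pile 3 (tops now [1, 7, 11])
4 → pile 2 (tops now [1, 4, 11])
9 → pile 3 (tops now [1, 4, 9])
6 → pile 3 (tops now [1, 4, 6])
Three piles.

3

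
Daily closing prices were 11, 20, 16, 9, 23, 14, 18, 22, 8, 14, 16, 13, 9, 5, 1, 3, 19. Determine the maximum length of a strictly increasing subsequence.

4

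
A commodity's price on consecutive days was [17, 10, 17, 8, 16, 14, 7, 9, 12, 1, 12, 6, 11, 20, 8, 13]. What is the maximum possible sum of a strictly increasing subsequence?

Let S[i] be the best sum of a strictly increasing subsequence ending at i:
i:      1  2  3  4  5  6  7  8  9 10 11 12 13 14 15 16
a[i]:  17 10 17  8 16 14  7  9 12  1 12  6 11 20  8 13
S:     17 10 27  8 26 24  7 17 29  1 29  7 28 49 15 42
Maximum is 49 (e.g. 8 + 9 + 12 + 20).

49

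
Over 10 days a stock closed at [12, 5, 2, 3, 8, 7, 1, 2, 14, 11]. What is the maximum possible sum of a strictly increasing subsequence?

27

Let S[i] be the best sum of a strictly increasing subsequence ending at i:
i:      1  2  3  4  5  6  7  8  9 10
a[i]:  12  5  2  3  8  7  1  2 14 11
S:     12  5  2  5 13 12  1  3 27 24
Maximum is 27 (e.g. 2 + 3 + 8 + 14).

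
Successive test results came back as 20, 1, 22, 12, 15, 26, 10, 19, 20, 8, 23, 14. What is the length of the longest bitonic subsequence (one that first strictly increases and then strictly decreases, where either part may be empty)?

inc[i] = longest strictly increasing subsequence ending at i; dec[i] = longest strictly decreasing subsequence starting at i:
i:      1  2  3  4  5  6  7  8  9 10 11 12
a[i]:  20  1 22 12 15 26 10 19 20  8 23 14
inc:    1  1  2  2  3  4  2  4  5  2  6  3
dec:    4  1  4  3  3  3  2  2  2  1  2  1
Best peak at i=11 (value 23): inc=6, dec=2, length 6+2−1 = 7.

7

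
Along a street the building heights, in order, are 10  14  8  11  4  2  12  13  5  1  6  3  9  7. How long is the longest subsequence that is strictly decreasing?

Negate each value so 'decreasing' becomes 'increasing', then run patience tails on the negated sequence:
-10 → extends → [-10]
-14 → replaces -10 → [-14]
-8 → extends → [-14, -8]
-11 → replaces -8 → [-14, -11]
-4 → extends → [-14, -11, -4]
-2 → extends → [-14, -11, -4, -2]
-12 → replaces -11 → [-14, -12, -4, -2]
-13 → replaces -12 → [-14, -13, -4, -2]
-5 → replaces -4 → [-14, -13, -5, -2]
-1 → extends → [-14, -13, -5, -2, -1]
-6 → replaces -5 → [-14, -13, -6, -2, -1]
-3 → replaces -2 → [-14, -13, -6, -3, -1]
-9 → replaces -6 → [-14, -13, -9, -3, -1]
-7 → replaces -3 → [-14, -13, -9, -7, -1]
Five tails, so the longest strictly decreasing subsequence of the original has length 5.

5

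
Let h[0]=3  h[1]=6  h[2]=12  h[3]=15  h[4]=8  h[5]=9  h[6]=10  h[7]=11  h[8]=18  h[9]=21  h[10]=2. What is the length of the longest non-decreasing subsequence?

Track the smallest tail for each achievable length (allowing ties):
3 → extends → [3]
6 → extends → [3, 6]
12 → extends → [3, 6, 12]
15 → extends → [3, 6, 12, 15]
8 → replaces 12 → [3, 6, 8, 15]
9 → replaces 15 → [3, 6, 8, 9]
10 → extends → [3, 6, 8, 9, 10]
11 → extends → [3, 6, 8, 9, 10, 11]
18 → extends → [3, 6, 8, 9, 10, 11, 18]
21 → extends → [3, 6, 8, 9, 10, 11, 18, 21]
2 → replaces 3 → [2, 6, 8, 9, 10, 11, 18, 21]
Eight tails, so the longest non-decreasing subsequence has length 8 (e.g. 3, 6, 8, 9, 10, 11, 18, 21).

8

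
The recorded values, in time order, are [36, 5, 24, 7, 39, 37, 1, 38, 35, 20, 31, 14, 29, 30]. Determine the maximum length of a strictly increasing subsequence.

5

Let dp[i] be the length of the longest such subsequence ending at index i:
i:      1  2  3  4  5  6  7  8  9 10 11 12 13 14
a[i]:  36  5 24  7 39 37  1 38 35 20 31 14 29 30
dp:     1  1  2  2  3  3  1  4  3  3  4  3  4  5
Maximum dp value is 5.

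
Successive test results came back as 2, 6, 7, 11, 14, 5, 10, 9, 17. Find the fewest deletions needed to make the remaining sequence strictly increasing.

3

Fewest deletions = n − (longest strictly increasing subsequence).
Patience tails:
2 → extends → [2]
6 → extends → [2, 6]
7 → extends → [2, 6, 7]
11 → extends → [2, 6, 7, 11]
14 → extends → [2, 6, 7, 11, 14]
5 → replaces 6 → [2, 5, 7, 11, 14]
10 → replaces 11 → [2, 5, 7, 10, 14]
9 → replaces 10 → [2, 5, 7, 9, 14]
17 → extends → [2, 5, 7, 9, 14, 17]
Longest strictly increasing subsequence has length 6, so deletions = 9 − 6 = 3.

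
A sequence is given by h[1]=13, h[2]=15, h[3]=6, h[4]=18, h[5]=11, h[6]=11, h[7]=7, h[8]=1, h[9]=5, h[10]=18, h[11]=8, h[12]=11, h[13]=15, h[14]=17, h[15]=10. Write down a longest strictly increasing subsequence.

Patience tails give the LIS length; then backtrack through the dp parents:
13 → extends → [13]
15 → extends → [13, 15]
6 → replaces 13 → [6, 15]
18 → extends → [6, 15, 18]
11 → replaces 15 → [6, 11, 18]
11 → already a tail → [6, 11, 18]
7 → replaces 11 → [6, 7, 18]
1 → replaces 6 → [1, 7, 18]
5 → replaces 7 → [1, 5, 18]
18 → already a tail → [1, 5, 18]
8 → replaces 18 → [1, 5, 8]
11 → extends → [1, 5, 8, 11]
15 → extends → [1, 5, 8, 11, 15]
17 → extends → [1, 5, 8, 11, 15, 17]
10 → replaces 11 → [1, 5, 8, 10, 15, 17]
Length 6; one witness is 6, 7, 8, 11, 15, 17.

6, 7, 8, 11, 15, 17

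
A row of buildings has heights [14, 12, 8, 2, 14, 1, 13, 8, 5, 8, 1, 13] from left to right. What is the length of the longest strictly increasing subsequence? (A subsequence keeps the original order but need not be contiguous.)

4

Track the smallest tail for each achievable length (strict):
14 → extends → [14]
12 → replaces 14 → [12]
8 → replaces 12 → [8]
2 → replaces 8 → [2]
14 → extends → [2, 14]
1 → replaces 2 → [1, 14]
13 → replaces 14 → [1, 13]
8 → replaces 13 → [1, 8]
5 → replaces 8 → [1, 5]
8 → extends → [1, 5, 8]
1 → already a tail → [1, 5, 8]
13 → extends → [1, 5, 8, 13]
Four tails, so the longest strictly increasing subsequence has length 4 (e.g. 2, 5, 8, 13).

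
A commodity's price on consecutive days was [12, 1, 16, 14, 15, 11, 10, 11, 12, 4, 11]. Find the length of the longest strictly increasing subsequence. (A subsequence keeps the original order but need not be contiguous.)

4

Track the smallest tail for each achievable length (strict):
12 → extends → [12]
1 → replaces 12 → [1]
16 → extends → [1, 16]
14 → replaces 16 → [1, 14]
15 → extends → [1, 14, 15]
11 → replaces 14 → [1, 11, 15]
10 → replaces 11 → [1, 10, 15]
11 → replaces 15 → [1, 10, 11]
12 → extends → [1, 10, 11, 12]
4 → replaces 10 → [1, 4, 11, 12]
11 → already a tail → [1, 4, 11, 12]
Four tails, so the longest strictly increasing subsequence has length 4 (e.g. 1, 10, 11, 12).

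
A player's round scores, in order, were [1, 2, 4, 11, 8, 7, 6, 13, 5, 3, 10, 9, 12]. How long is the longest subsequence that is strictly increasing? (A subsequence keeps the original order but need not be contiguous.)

Track the smallest tail for each achievable length (strict):
1 → extends → [1]
2 → extends → [1, 2]
4 → extends → [1, 2, 4]
11 → extends → [1, 2, 4, 11]
8 → replaces 11 → [1, 2, 4, 8]
7 → replaces 8 → [1, 2, 4, 7]
6 → replaces 7 → [1, 2, 4, 6]
13 → extends → [1, 2, 4, 6, 13]
5 → replaces 6 → [1, 2, 4, 5, 13]
3 → replaces 4 → [1, 2, 3, 5, 13]
10 → replaces 13 → [1, 2, 3, 5, 10]
9 → replaces 10 → [1, 2, 3, 5, 9]
12 → extends → [1, 2, 3, 5, 9, 12]
Six tails, so the longest strictly increasing subsequence has length 6 (e.g. 1, 2, 4, 8, 10, 12).

6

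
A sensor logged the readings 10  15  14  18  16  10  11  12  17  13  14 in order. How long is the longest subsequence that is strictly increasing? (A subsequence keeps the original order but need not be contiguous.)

5

Track the smallest tail for each achievable length (strict):
10 → extends → [10]
15 → extends → [10, 15]
14 → replaces 15 → [10, 14]
18 → extends → [10, 14, 18]
16 → replaces 18 → [10, 14, 16]
10 → already a tail → [10, 14, 16]
11 → replaces 14 → [10, 11, 16]
12 → replaces 16 → [10, 11, 12]
17 → extends → [10, 11, 12, 17]
13 → replaces 17 → [10, 11, 12, 13]
14 → extends → [10, 11, 12, 13, 14]
Five tails, so the longest strictly increasing subsequence has length 5 (e.g. 10, 11, 12, 13, 14).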